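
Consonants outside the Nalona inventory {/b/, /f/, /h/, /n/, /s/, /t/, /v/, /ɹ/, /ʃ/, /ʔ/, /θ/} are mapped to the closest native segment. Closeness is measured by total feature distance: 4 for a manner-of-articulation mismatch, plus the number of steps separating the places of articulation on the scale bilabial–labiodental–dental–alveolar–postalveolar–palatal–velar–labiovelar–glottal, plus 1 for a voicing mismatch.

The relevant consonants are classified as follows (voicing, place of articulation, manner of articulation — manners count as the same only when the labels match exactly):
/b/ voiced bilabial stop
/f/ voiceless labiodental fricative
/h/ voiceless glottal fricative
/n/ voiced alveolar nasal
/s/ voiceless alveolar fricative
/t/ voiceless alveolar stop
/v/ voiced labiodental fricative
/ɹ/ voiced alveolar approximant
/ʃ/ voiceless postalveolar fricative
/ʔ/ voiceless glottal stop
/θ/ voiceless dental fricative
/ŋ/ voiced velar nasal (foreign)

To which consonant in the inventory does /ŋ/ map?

n

/n/ is closest: same manner (nasal), place distance 3 (velar→alveolar), same voicing; total 3. Next closest is /h/ at distance 7.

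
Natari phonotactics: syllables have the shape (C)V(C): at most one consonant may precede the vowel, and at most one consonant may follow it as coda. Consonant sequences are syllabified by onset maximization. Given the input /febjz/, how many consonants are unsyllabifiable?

The consonants /j/, /z/ cannot be parsed into a legal (C)V(C) syllable (at most one coda consonant is licensed; onsets are limited to one consonant).

2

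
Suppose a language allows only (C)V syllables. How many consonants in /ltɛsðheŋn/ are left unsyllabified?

Syllabifying with onset maximization leaves /l/, /s/, /ð/, /ŋ/, /n/ stranded (no codas are permitted; onsets are limited to one consonant).

5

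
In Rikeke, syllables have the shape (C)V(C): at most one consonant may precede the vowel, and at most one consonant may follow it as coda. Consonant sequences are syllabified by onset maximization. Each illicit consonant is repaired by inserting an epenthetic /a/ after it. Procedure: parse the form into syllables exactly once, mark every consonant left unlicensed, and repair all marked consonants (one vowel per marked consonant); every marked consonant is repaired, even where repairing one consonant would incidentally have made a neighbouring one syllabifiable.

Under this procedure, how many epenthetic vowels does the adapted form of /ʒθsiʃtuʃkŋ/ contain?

The unsyllabifiable consonants are /ʒ/, /θ/, /k/, /ŋ/; each receives one epenthetic vowel.

4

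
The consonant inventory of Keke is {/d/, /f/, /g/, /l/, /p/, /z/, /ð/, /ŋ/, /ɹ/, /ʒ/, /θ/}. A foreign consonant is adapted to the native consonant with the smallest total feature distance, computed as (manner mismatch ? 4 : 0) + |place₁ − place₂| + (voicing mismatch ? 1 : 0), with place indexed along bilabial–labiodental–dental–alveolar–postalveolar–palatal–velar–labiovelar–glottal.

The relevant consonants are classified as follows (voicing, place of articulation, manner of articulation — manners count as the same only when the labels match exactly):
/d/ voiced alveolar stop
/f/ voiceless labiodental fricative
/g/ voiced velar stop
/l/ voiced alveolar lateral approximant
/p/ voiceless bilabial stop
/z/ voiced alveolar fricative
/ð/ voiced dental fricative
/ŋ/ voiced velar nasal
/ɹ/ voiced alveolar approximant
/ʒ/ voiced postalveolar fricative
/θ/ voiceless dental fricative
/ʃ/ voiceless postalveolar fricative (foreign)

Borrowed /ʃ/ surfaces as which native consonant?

ʒ

/ʒ/ is closest: same manner (fricative), place distance 0 (postalveolar→postalveolar), voicing differs (+1); total 1. Next closest is /z/ at distance 2.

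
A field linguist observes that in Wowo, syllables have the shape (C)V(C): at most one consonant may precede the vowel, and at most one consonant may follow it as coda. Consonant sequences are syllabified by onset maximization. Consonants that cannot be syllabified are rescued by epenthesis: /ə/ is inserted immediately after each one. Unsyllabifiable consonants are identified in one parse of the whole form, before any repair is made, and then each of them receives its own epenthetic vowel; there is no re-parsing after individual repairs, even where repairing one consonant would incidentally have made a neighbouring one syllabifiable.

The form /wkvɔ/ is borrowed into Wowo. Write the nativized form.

Syllabifying with onset maximization leaves /w/, /k/ stranded (at most one coda consonant is licensed; onsets are limited to one consonant).
Epenthesis after each stranded consonant: /w/ → /wə/, /k/ → /kə/.

wəkəvɔ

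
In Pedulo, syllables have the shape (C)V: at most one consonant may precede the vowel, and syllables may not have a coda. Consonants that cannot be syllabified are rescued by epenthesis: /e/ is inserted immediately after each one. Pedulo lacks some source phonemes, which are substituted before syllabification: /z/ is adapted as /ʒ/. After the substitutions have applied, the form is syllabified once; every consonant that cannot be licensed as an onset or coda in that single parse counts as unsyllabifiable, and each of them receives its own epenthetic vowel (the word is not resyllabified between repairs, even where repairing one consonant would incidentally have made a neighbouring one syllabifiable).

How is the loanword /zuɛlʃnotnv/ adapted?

Substitution: /z/ → /ʒ/, giving /ʒuɛlʃnotnv/.
Syllabifying with onset maximization leaves /l/, /ʃ/, /t/, /n/, /v/ stranded (no codas are permitted; onsets are limited to one consonant).
Epenthesis after each stranded consonant: /l/ → /le/, /ʃ/ → /ʃe/, /t/ → /te/, /n/ → /ne/, /v/ → /ve/.

ʒuɛleʃenoteneve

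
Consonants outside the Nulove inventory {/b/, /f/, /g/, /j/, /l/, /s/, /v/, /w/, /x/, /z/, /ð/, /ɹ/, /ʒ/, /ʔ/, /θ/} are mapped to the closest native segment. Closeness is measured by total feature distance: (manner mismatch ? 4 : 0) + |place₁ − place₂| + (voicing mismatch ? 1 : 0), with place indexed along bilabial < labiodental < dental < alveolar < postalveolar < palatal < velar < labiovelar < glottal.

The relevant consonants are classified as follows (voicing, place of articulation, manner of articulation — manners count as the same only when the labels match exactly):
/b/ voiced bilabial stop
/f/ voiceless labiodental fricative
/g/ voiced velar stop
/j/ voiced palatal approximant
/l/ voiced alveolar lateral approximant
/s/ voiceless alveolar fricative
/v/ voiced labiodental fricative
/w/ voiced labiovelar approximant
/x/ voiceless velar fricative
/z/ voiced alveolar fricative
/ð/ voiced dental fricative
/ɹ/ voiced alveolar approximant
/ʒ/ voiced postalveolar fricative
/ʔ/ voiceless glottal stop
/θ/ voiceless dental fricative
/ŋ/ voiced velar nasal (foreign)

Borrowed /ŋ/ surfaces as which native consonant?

g

/g/ is closest: manner differs (nasal→stop, +4), place distance 0 (velar→velar), same voicing; total 4. Next closest is /j/ at distance 5.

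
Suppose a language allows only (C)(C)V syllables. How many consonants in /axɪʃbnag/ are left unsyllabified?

2

Under (C)(C)V, the unsyllabifiable consonants are /ʃ/, /g/ (no codas are permitted; onsets may contain at most 2 consonants).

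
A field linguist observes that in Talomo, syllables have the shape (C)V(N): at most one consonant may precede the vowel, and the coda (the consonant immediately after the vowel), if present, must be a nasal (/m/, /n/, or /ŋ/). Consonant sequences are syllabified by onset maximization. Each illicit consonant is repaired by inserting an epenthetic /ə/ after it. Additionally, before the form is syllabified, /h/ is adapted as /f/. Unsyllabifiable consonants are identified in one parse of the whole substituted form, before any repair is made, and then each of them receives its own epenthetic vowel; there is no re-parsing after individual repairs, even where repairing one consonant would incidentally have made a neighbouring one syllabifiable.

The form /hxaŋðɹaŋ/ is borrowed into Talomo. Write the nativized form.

fəxaŋðəɹaŋ

Substitution: /h/ → /f/, giving /fxaŋðɹaŋ/.
Syllabifying with onset maximization leaves /f/, /ð/ stranded (only a nasal (/m/, /n/, or /ŋ/) is licensed in coda position; onsets are limited to one consonant).
Epenthesis after each stranded consonant: /f/ → /fə/, /ð/ → /ðə/.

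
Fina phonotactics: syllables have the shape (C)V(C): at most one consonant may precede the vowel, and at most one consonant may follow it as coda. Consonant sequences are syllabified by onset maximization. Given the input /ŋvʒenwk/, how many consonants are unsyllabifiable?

4

Under (C)V(C), the unsyllabifiable consonants are /ŋ/, /v/, /w/, /k/ (at most one coda consonant is licensed; onsets are limited to one consonant).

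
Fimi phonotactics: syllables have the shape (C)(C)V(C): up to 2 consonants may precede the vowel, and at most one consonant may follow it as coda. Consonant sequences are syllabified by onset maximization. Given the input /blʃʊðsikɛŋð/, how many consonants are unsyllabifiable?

Under (C)(C)V(C), the unsyllabifiable consonants are /b/, /ð/ (at most one coda consonant is licensed; onsets may contain at most 2 consonants).

2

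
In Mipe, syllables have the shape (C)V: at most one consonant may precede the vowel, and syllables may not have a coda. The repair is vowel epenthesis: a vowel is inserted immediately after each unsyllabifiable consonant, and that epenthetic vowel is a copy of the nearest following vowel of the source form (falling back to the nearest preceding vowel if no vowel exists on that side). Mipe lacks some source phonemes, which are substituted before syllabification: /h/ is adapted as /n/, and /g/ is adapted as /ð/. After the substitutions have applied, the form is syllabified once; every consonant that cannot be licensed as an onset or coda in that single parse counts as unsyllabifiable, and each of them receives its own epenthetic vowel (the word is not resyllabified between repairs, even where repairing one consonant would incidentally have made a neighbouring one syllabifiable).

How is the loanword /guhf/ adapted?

ðunufu

Substitution: /g/ → /ð/, /h/ → /n/, giving /ðunf/.
Syllabifying with onset maximization leaves /n/, /f/ stranded (no codas are permitted; onsets are limited to one consonant).
Epenthesis after each stranded consonant: /n/ → /nu/, /f/ → /fu/.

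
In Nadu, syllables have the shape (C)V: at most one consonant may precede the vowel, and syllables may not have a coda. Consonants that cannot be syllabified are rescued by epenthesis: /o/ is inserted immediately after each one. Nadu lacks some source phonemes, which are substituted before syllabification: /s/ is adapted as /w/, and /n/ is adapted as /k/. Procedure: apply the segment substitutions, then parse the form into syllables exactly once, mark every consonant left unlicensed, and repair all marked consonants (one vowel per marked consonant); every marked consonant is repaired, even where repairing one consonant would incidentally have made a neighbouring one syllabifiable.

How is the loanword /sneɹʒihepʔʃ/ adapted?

Substitution: /s/ → /w/, /n/ → /k/, giving /wkeɹʒihepʔʃ/.
The consonants /w/, /ɹ/, /p/, /ʔ/, /ʃ/ cannot be parsed into a legal (C)V syllable (no codas are permitted; onsets are limited to one consonant).
Inserting the epenthetic vowel yields /w/ → /wo/, /ɹ/ → /ɹo/, /p/ → /po/, /ʔ/ → /ʔo/, /ʃ/ → /ʃo/.

wokeɹoʒihepoʔoʃo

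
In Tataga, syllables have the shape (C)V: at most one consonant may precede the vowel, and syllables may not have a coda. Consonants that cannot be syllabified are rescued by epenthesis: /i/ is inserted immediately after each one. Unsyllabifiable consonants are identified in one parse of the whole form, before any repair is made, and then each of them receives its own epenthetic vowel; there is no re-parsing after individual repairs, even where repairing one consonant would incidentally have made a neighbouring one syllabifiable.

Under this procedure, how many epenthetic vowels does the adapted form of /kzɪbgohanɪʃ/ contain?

The unsyllabifiable consonants are /k/, /b/, /ʃ/; each receives one epenthetic vowel.

3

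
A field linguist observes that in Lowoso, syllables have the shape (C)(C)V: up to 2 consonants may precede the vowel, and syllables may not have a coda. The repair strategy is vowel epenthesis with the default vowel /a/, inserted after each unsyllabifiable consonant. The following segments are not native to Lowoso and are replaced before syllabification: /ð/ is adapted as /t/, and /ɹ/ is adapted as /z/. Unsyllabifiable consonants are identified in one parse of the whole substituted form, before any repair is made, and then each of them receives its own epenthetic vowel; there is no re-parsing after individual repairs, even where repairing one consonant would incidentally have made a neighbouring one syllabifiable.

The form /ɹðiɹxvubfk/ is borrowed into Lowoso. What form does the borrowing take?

Substitution: /ɹ/ → /z/, /ð/ → /t/, giving /ztizxvubfk/.
The consonants /z/, /b/, /f/, /k/ cannot be parsed into a legal (C)(C)V syllable (no codas are permitted; onsets may contain at most 2 consonants).
Each unlicensed consonant becomes the onset of a new syllable: /z/ → /za/, /b/ → /ba/, /f/ → /fa/, /k/ → /ka/.

ztizaxvubafaka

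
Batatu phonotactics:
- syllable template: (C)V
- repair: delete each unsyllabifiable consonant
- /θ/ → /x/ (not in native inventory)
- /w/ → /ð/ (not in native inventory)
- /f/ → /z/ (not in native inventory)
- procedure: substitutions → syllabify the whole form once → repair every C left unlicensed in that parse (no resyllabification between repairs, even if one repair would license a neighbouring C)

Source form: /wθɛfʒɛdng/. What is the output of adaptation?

xɛʒɛ

Substitution: /w/ → /ð/, /θ/ → /x/, /f/ → /z/, giving /ðxɛzʒɛdng/.
The consonants /ð/, /z/, /d/, /n/, /g/ cannot be parsed into a legal (C)V syllable (no codas are permitted; onsets are limited to one consonant).
Each unlicensed consonant is deleted: /ð/, /z/, /d/, /n/, /g/.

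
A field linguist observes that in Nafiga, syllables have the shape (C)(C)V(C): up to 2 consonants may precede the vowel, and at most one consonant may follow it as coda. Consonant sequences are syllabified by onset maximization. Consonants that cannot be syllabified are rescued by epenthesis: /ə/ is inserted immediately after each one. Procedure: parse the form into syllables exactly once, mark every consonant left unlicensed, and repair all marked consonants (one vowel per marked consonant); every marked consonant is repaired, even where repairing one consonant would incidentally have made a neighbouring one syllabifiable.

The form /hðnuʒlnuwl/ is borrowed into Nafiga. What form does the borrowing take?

Syllabifying with onset maximization leaves /h/, /l/ stranded (at most one coda consonant is licensed; onsets may contain at most 2 consonants).
Inserting the epenthetic vowel yields /h/ → /hə/, /l/ → /lə/.

həðnuʒlnuwlə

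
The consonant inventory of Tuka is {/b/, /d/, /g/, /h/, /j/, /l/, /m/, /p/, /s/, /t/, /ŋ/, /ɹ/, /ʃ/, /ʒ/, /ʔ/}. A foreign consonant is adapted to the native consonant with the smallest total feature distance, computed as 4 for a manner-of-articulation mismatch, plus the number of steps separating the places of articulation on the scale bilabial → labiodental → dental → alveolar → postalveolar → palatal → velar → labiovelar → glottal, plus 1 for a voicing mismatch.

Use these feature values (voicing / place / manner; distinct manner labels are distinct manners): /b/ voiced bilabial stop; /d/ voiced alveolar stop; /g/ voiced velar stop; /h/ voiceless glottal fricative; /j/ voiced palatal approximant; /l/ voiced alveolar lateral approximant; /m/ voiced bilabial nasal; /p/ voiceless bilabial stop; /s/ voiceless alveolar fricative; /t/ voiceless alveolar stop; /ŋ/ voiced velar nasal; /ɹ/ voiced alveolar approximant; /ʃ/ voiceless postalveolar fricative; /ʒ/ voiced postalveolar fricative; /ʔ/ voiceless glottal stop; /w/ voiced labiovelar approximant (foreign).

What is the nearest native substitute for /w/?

j

/j/ is closest: same manner (approximant), place distance 2 (labiovelar→palatal), same voicing; total 2. Next closest is /ɹ/ at distance 4.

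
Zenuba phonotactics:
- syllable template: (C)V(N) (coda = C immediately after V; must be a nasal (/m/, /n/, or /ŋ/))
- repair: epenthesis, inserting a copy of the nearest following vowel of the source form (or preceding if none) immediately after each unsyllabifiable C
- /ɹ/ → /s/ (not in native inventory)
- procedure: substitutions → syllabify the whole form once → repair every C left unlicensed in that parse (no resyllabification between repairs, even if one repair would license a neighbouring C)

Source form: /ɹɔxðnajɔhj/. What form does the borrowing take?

sɔxaðanajɔhɔjɔ

Substitution: /ɹ/ → /s/, giving /sɔxðnajɔhj/.
Syllabifying with onset maximization leaves /x/, /ð/, /h/, /j/ stranded (only a nasal (/m/, /n/, or /ŋ/) is licensed in coda position; onsets are limited to one consonant).
Inserting the epenthetic vowel yields /x/ → /xa/, /ð/ → /ða/, /h/ → /hɔ/, /j/ → /jɔ/.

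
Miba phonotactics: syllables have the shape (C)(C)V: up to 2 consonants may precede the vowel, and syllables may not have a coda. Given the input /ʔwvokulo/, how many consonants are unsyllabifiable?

Syllabifying with onset maximization leaves /ʔ/ stranded (no codas are permitted; onsets may contain at most 2 consonants).

1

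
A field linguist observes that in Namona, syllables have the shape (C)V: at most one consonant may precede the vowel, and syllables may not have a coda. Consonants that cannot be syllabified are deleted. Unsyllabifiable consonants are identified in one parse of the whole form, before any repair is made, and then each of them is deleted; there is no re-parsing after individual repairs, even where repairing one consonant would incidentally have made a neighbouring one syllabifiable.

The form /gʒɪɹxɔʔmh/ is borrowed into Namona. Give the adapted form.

The consonants /g/, /ɹ/, /ʔ/, /m/, /h/ cannot be parsed into a legal (C)V syllable (no codas are permitted; onsets are limited to one consonant).
Each unlicensed consonant is deleted: /g/, /ɹ/, /ʔ/, /m/, /h/.

ʒɪxɔ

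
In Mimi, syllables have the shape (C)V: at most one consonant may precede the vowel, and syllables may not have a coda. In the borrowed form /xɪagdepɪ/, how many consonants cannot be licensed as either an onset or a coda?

The consonants /g/ cannot be parsed into a legal (C)V syllable (no codas are permitted; onsets are limited to one consonant).

1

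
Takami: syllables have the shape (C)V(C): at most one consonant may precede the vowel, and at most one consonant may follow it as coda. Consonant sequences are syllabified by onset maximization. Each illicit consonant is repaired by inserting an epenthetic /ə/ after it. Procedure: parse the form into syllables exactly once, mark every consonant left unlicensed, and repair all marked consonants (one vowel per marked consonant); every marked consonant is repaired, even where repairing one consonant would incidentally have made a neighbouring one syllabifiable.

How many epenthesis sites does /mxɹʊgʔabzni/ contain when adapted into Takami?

The unsyllabifiable consonants are /m/, /x/, /z/; each receives one epenthetic vowel.

3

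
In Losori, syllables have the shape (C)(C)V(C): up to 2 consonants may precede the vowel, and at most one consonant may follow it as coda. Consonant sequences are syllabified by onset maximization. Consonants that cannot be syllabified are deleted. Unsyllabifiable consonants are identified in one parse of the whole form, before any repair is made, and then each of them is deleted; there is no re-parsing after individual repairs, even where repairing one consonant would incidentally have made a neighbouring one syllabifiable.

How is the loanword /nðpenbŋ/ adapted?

ðpen

Under (C)(C)V(C), the unsyllabifiable consonants are /n/, /b/, /ŋ/ (at most one coda consonant is licensed; onsets may contain at most 2 consonants).
Deletion applies to /n/, /b/, /ŋ/.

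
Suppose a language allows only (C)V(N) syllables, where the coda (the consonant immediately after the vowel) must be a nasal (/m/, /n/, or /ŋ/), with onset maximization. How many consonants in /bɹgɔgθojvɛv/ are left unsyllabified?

Syllabifying with onset maximization leaves /b/, /ɹ/, /g/, /j/, /v/ stranded (only a nasal (/m/, /n/, or /ŋ/) is licensed in coda position; onsets are limited to one consonant).

5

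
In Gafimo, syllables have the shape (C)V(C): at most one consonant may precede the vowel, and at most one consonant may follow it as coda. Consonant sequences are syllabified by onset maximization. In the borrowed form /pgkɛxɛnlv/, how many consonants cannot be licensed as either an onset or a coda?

4

Under (C)V(C), the unsyllabifiable consonants are /p/, /g/, /l/, /v/ (at most one coda consonant is licensed; onsets are limited to one consonant).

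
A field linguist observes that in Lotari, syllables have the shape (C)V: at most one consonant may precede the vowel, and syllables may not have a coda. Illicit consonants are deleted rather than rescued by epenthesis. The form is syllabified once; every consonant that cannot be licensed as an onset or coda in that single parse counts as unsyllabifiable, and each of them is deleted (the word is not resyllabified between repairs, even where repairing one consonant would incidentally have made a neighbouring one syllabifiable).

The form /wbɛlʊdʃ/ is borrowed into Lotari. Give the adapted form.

Syllabifying with onset maximization leaves /w/, /d/, /ʃ/ stranded (no codas are permitted; onsets are limited to one consonant).
Deleting the stranded consonants removes /w/, /d/, /ʃ/.

bɛlʊ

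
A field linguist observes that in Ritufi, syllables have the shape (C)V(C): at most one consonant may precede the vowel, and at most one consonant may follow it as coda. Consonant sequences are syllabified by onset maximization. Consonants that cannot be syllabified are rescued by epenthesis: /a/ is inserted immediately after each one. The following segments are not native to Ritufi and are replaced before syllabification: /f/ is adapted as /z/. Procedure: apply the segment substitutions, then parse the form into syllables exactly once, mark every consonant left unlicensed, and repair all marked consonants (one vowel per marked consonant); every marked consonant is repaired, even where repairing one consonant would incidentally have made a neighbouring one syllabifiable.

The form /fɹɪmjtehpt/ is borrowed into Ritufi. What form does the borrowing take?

Substitution: /f/ → /z/, giving /zɹɪmjtehpt/.
Syllabifying with onset maximization leaves /z/, /j/, /p/, /t/ stranded (at most one coda consonant is licensed; onsets are limited to one consonant).
Inserting the epenthetic vowel yields /z/ → /za/, /j/ → /ja/, /p/ → /pa/, /t/ → /ta/.

zaɹɪmjatehpata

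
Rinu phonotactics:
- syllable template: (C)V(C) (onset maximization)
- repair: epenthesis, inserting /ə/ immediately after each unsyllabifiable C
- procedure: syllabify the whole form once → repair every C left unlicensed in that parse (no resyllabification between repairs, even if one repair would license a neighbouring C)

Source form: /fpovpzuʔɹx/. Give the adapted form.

fəpovpəzuʔɹəxə

Under (C)V(C), the unsyllabifiable consonants are /f/, /p/, /ɹ/, /x/ (at most one coda consonant is licensed; onsets are limited to one consonant).
Epenthesis after each stranded consonant: /f/ → /fə/, /p/ → /pə/, /ɹ/ → /ɹə/, /x/ → /xə/.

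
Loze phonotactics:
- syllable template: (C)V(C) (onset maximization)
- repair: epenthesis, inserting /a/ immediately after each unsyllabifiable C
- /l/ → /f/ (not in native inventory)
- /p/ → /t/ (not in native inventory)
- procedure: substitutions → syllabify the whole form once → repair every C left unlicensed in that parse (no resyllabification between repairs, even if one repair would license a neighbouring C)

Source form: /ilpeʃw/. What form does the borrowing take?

Substitution: /l/ → /f/, /p/ → /t/, giving /ifteʃw/.
Syllabifying with onset maximization leaves /w/ stranded (at most one coda consonant is licensed; onsets are limited to one consonant).
Inserting the epenthetic vowel yields /w/ → /wa/.

ifteʃwa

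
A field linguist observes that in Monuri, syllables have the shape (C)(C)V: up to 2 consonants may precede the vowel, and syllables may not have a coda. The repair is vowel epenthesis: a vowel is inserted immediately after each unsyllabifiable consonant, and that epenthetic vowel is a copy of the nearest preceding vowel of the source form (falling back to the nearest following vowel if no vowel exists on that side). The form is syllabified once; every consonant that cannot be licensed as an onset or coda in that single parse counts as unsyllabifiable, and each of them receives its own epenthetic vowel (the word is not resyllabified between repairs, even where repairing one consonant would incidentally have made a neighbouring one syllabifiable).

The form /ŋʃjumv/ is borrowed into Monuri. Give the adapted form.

ŋuʃjumuvu

Syllabifying with onset maximization leaves /ŋ/, /m/, /v/ stranded (no codas are permitted; onsets may contain at most 2 consonants).
Each unlicensed consonant becomes the onset of a new syllable: /ŋ/ → /ŋu/, /m/ → /mu/, /v/ → /vu/.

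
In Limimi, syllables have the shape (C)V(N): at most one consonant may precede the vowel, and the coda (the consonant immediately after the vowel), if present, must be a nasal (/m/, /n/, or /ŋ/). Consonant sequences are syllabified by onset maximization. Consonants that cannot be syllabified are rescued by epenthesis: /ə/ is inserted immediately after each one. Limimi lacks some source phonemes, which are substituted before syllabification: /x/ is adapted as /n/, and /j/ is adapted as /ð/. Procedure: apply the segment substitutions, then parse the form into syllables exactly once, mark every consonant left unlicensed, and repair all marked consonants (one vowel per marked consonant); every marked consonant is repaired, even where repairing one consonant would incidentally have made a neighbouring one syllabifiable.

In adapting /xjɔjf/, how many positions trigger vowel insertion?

3

After substitution the input is /nðɔðf/.
The unsyllabifiable consonants are /n/, /ð/, /f/; each receives one epenthetic vowel.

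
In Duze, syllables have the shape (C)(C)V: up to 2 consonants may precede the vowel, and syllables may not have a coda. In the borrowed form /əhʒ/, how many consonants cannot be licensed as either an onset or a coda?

2

The consonants /h/, /ʒ/ cannot be parsed into a legal (C)(C)V syllable (no codas are permitted; onsets may contain at most 2 consonants).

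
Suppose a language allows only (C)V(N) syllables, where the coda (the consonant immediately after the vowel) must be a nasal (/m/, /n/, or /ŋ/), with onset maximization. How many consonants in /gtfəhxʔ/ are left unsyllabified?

5

The consonants /g/, /t/, /h/, /x/, /ʔ/ cannot be parsed into a legal (C)V(N) syllable (only a nasal (/m/, /n/, or /ŋ/) is licensed in coda position; onsets are limited to one consonant).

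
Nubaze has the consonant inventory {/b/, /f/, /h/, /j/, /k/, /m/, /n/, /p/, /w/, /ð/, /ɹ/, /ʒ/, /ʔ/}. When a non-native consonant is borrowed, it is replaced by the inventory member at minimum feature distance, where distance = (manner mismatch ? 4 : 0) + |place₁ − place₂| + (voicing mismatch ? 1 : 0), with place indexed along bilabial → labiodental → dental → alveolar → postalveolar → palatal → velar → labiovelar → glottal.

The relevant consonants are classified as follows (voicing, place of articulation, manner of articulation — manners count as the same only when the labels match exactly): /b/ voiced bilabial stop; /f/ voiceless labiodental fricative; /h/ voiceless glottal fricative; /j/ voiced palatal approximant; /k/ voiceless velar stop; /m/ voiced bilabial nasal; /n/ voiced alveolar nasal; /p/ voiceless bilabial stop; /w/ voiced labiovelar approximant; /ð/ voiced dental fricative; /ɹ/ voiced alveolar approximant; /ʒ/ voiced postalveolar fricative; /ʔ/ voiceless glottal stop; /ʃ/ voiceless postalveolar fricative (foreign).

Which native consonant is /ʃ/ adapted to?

/ʒ/ is closest: same manner (fricative), place distance 0 (postalveolar→postalveolar), voicing differs (+1); total 1. Next closest is /f/ at distance 3.

ʒ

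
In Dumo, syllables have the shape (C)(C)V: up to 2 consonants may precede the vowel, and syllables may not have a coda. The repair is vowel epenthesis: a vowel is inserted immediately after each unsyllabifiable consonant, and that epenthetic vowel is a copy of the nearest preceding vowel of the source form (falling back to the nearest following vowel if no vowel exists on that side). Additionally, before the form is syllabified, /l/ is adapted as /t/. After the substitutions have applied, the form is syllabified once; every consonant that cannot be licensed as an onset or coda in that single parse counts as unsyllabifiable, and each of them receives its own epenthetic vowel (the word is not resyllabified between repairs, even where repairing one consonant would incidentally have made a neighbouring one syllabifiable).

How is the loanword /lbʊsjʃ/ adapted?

tbʊsʊjʊʃʊ

Substitution: /l/ → /t/, giving /tbʊsjʃ/.
Under (C)(C)V, the unsyllabifiable consonants are /s/, /j/, /ʃ/ (no codas are permitted; onsets may contain at most 2 consonants).
Epenthesis after each stranded consonant: /s/ → /sʊ/, /j/ → /jʊ/, /ʃ/ → /ʃʊ/.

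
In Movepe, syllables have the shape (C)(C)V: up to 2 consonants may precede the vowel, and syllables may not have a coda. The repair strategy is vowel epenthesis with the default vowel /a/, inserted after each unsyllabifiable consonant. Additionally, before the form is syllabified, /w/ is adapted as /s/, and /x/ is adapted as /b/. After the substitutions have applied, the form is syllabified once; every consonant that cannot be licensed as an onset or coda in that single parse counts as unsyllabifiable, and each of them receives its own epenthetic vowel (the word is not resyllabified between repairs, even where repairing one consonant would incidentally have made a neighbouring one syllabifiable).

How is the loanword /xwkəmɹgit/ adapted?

baskəmaɹgita

Substitution: /x/ → /b/, /w/ → /s/, giving /bskəmɹgit/.
Under (C)(C)V, the unsyllabifiable consonants are /b/, /m/, /t/ (no codas are permitted; onsets may contain at most 2 consonants).
Epenthesis after each stranded consonant: /b/ → /ba/, /m/ → /ma/, /t/ → /ta/.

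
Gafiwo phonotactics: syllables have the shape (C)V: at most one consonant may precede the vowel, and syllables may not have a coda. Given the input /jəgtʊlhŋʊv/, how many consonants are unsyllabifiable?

4

The consonants /g/, /l/, /h/, /v/ cannot be parsed into a legal (C)V syllable (no codas are permitted; onsets are limited to one consonant).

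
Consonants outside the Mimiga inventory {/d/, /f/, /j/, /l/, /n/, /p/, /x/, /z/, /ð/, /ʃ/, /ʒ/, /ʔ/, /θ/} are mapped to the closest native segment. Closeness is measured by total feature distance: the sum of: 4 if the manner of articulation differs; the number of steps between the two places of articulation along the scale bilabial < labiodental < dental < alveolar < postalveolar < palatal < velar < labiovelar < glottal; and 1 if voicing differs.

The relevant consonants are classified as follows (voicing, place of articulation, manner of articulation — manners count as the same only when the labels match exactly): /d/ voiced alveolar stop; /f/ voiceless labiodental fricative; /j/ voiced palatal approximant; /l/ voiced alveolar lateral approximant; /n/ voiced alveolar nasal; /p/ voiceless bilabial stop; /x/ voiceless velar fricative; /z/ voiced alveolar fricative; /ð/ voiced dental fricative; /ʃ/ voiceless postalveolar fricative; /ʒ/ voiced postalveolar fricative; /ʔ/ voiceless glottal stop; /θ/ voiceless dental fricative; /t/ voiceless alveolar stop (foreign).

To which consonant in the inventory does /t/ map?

d

/d/ is closest: same manner (stop), place distance 0 (alveolar→alveolar), voicing differs (+1); total 1. Next closest is /p/ at distance 3.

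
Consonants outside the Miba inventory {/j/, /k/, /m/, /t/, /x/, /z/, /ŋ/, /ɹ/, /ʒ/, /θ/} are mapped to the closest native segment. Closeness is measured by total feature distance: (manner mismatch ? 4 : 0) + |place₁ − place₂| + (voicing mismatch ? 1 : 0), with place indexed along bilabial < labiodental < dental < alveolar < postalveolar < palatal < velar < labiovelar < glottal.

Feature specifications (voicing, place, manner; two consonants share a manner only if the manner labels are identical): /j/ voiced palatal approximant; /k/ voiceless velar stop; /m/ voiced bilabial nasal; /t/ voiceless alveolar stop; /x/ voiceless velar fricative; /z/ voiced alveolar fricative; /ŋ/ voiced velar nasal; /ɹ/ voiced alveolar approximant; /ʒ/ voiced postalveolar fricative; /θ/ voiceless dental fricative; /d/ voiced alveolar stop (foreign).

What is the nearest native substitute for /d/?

/t/ is closest: same manner (stop), place distance 0 (alveolar→alveolar), voicing differs (+1); total 1. Next closest is /k/ at distance 4.

t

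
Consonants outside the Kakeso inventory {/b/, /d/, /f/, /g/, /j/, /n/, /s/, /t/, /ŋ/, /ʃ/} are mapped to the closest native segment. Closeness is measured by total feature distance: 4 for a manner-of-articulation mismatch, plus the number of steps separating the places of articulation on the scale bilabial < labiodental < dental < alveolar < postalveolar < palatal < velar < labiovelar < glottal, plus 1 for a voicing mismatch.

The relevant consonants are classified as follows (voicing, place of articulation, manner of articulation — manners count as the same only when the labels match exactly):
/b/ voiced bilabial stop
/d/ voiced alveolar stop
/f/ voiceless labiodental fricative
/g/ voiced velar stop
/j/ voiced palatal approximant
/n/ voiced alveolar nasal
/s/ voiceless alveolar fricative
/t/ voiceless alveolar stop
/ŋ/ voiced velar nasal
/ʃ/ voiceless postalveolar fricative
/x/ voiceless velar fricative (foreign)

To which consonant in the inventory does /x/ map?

/ʃ/ is closest: same manner (fricative), place distance 2 (velar→postalveolar), same voicing; total 2. Next closest is /s/ at distance 3.

ʃ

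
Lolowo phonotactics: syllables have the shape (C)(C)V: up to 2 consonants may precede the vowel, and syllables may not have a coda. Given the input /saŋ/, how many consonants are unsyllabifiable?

Syllabifying with onset maximization leaves /ŋ/ stranded (no codas are permitted; onsets may contain at most 2 consonants).

1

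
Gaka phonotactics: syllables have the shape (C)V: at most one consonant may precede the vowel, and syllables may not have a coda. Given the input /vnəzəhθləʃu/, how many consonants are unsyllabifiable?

Under (C)V, the unsyllabifiable consonants are /v/, /h/, /θ/ (no codas are permitted; onsets are limited to one consonant).

3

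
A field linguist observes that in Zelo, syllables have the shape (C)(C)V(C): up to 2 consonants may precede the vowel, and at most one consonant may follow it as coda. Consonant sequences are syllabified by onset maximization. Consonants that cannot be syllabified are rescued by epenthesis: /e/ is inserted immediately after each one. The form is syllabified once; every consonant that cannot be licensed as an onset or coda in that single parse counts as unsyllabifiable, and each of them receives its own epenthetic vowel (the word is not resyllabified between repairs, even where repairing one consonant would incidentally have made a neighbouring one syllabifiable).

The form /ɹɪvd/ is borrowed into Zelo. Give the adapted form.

ɹɪvde

Syllabifying with onset maximization leaves /d/ stranded (at most one coda consonant is licensed; onsets may contain at most 2 consonants).
Epenthesis after each stranded consonant: /d/ → /de/.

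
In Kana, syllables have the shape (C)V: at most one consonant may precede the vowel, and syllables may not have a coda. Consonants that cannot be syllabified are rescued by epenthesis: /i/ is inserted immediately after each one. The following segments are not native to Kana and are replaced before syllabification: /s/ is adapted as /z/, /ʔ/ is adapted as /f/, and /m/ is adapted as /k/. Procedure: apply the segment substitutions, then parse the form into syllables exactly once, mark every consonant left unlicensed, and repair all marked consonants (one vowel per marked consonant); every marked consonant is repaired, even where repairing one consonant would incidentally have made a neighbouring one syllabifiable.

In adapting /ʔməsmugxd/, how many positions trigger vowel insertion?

After substitution the input is /fkəzkugxd/.
The unsyllabifiable consonants are /f/, /z/, /g/, /x/, /d/; each receives one epenthetic vowel.

5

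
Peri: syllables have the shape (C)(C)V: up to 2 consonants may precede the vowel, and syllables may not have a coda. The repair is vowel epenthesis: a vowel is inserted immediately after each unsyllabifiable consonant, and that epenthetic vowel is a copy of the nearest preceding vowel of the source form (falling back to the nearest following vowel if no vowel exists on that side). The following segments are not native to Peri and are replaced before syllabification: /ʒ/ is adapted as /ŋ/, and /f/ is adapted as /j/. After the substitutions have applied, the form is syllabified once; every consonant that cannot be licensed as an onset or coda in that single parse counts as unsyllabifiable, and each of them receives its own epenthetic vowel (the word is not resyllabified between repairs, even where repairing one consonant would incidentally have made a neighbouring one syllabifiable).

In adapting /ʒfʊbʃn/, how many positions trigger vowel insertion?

3

After substitution the input is /ŋjʊbʃn/.
The unsyllabifiable consonants are /b/, /ʃ/, /n/; each receives one epenthetic vowel.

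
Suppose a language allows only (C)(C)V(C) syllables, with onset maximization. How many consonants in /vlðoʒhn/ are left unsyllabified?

The consonants /v/, /h/, /n/ cannot be parsed into a legal (C)(C)V(C) syllable (at most one coda consonant is licensed; onsets may contain at most 2 consonants).

3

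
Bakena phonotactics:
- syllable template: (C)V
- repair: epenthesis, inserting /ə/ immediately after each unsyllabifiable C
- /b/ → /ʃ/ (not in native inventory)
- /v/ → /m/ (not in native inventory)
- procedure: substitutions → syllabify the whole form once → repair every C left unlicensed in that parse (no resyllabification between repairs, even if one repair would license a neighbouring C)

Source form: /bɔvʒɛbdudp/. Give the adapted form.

ʃɔməʒɛʃədudəpə

Substitution: /b/ → /ʃ/, /v/ → /m/, giving /ʃɔmʒɛʃdudp/.
The consonants /m/, /ʃ/, /d/, /p/ cannot be parsed into a legal (C)V syllable (no codas are permitted; onsets are limited to one consonant).
Each unlicensed consonant becomes the onset of a new syllable: /m/ → /mə/, /ʃ/ → /ʃə/, /d/ → /də/, /p/ → /pə/.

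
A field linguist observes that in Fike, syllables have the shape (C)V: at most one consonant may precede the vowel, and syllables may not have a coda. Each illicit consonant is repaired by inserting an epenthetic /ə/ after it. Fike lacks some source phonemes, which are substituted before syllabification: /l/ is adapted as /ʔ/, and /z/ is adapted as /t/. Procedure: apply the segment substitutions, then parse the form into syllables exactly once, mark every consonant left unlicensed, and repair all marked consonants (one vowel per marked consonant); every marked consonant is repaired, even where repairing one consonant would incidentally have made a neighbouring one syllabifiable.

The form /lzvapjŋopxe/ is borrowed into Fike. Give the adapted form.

Substitution: /l/ → /ʔ/, /z/ → /t/, giving /ʔtvapjŋopxe/.
Syllabifying with onset maximization leaves /ʔ/, /t/, /p/, /j/, /p/ stranded (no codas are permitted; onsets are limited to one consonant).
Each unlicensed consonant becomes the onset of a new syllable: /ʔ/ → /ʔə/, /t/ → /tə/, /p/ → /pə/, /j/ → /jə/, /p/ → /pə/.

ʔətəvapəjəŋopəxe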